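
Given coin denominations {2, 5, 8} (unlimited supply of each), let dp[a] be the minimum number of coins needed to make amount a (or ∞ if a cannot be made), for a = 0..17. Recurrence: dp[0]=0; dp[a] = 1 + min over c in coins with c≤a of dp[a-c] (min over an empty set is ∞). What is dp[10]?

2

 a  0  1  2  3  4  5  6  7  8  9 10 11 12 13 14 15 16 17
dp  0  -  1  -  2  1  3  2  1  3  2  4  3  2  4  3  2  4
(- denotes ∞ / unreachable)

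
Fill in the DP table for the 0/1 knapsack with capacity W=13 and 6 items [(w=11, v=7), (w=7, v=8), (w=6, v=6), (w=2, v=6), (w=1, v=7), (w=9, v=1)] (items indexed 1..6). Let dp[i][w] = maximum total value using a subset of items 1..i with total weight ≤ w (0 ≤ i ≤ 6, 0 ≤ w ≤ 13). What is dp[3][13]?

i\w   0   1   2   3   4   5   6   7   8   9  10  11  12  13
  0   0   0   0   0   0   0   0   0   0   0   0   0   0   0
  1   0   0   0   0   0   0   0   0   0   0   0   7   7   7
  2   0   0   0   0   0   0   0   8   8   8   8   8   8   8
  3   0   0   0   0   0   0   6   8   8   8   8   8   8  14
  4   0   0   6   6   6   6   6   8  12  14  14  14  14  14
  5   0   7   7  13  13  13  13  13  15  19  21  21  21  21
  6   0   7   7  13  13  13  13  13  15  19  21  21  21  21

14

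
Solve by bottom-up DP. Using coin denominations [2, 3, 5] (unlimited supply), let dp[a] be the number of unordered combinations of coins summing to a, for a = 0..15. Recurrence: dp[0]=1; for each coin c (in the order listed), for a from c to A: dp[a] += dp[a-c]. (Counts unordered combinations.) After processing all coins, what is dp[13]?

after  coin     0     1     2     3     4     5     6     7     8     9    10    11    12    13    14    15
          2     1     0     1     0     1     0     1     0     1     0     1     0     1     0     1     0
          3     1     0     1     1     1     1     2     1     2     2     2     2     3     2     3     3
          5     1     0     1     1     1     2     2     2     3     3     4     4     5     5     6     7

5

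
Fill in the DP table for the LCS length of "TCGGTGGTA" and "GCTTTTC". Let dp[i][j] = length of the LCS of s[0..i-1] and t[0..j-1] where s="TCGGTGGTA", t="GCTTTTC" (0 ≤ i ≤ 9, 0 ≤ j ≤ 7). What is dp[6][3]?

   ''  G  C  T  T  T  T  C
''  0  0  0  0  0  0  0  0
 T  0  0  0  1  1  1  1  1
 C  0  0  1  1  1  1  1  2
 G  0  1  1  1  1  1  1  2
 G  0  1  1  1  1  1  1  2
 T  0  1  1  2  2  2  2  2
 G  0  1  1  2  2  2  2  2
 G  0  1  1  2  2  2  2  2
 T  0  1  1  2  3  3  3  3
 A  0  1  1  2  3  3  3  3

2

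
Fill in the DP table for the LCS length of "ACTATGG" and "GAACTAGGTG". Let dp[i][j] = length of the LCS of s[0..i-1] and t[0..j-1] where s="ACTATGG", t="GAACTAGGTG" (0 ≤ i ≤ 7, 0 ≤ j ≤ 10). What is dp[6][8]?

   ''  G  A  A  C  T  A  G  G  T  G
''  0  0  0  0  0  0  0  0  0  0  0
 A  0  0  1  1  1  1  1  1  1  1  1
 C  0  0  1  1  2  2  2  2  2  2  2
 T  0  0  1  1  2  3  3  3  3  3  3
 A  0  0  1  2  2  3  4  4  4  4  4
 T  0  0  1  2  2  3  4  4  4  5  5
 G  0  1  1  2  2  3  4  5  5  5  6
 G  0  1  1  2  2  3  4  5  6  6  6

5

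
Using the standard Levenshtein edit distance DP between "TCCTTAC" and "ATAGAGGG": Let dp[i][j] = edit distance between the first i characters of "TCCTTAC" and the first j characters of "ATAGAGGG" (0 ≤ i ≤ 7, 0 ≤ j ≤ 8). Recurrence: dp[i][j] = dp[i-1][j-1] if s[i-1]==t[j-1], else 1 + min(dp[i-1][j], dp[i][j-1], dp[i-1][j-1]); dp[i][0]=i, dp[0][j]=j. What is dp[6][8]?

7

   ''  A  T  A  G  A  G  G  G
''  0  1  2  3  4  5  6  7  8
 T  1  1  1  2  3  4  5  6  7
 C  2  2  2  2  3  4  5  6  7
 C  3  3  3  3  3  4  5  6  7
 T  4  4  3  4  4  4  5  6  7
 T  5  5  4  4  5  5  5  6  7
 A  6  5  5  4  5  5  6  6  7
 C  7  6  6  5  5  6  6  7  7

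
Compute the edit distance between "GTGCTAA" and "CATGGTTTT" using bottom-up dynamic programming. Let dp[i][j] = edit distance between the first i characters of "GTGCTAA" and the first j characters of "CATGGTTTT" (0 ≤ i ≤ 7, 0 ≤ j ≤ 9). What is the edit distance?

6

   ''  C  A  T  G  G  T  T  T  T
''  0  1  2  3  4  5  6  7  8  9
 G  1  1  2  3  3  4  5  6  7  8
 T  2  2  2  2  3  4  4  5  6  7
 G  3  3  3  3  2  3  4  5  6  7
 C  4  3  4  4  3  3  4  5  6  7
 T  5  4  4  4  4  4  3  4  5  6
 A  6  5  4  5  5  5  4  4  5  6
 A  7  6  5  5  6  6  5  5  5  6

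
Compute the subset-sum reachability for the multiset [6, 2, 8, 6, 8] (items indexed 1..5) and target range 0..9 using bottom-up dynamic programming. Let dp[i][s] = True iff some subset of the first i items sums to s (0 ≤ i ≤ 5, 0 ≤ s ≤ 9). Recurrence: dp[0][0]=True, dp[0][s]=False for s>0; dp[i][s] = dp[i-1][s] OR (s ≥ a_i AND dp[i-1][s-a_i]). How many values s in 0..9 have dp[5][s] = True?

i\s   0   1   2   3   4   5   6   7   8   9
  0   T   F   F   F   F   F   F   F   F   F
  1   T   F   F   F   F   F   T   F   F   F
  2   T   F   T   F   F   F   T   F   T   F
  3   T   F   T   F   F   F   T   F   T   F
  4   T   F   T   F   F   F   T   F   T   F
  5   T   F   T   F   F   F   T   F   T   F

4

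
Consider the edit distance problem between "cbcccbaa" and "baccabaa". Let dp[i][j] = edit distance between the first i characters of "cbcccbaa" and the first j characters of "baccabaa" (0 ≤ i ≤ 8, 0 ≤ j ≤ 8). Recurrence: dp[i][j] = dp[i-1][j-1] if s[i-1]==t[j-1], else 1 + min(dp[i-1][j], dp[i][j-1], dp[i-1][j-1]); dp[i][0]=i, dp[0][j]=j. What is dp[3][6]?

5

   ''  b  a  c  c  a  b  a  a
''  0  1  2  3  4  5  6  7  8
 c  1  1  2  2  3  4  5  6  7
 b  2  1  2  3  3  4  4  5  6
 c  3  2  2  2  3  4  5  5  6
 c  4  3  3  2  2  3  4  5  6
 c  5  4  4  3  2  3  4  5  6
 b  6  5  5  4  3  3  3  4  5
 a  7  6  5  5  4  3  4  3  4
 a  8  7  6  6  5  4  4  4  3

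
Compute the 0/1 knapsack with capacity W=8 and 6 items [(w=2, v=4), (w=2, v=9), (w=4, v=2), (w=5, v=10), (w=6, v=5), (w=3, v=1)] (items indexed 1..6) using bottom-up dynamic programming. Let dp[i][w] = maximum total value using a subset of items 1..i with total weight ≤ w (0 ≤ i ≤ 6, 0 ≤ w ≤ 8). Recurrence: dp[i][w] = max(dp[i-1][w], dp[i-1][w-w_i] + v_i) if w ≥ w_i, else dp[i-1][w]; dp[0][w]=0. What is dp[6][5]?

13

i\w   0   1   2   3   4   5   6   7   8
  0   0   0   0   0   0   0   0   0   0
  1   0   0   4   4   4   4   4   4   4
  2   0   0   9   9  13  13  13  13  13
  3   0   0   9   9  13  13  13  13  15
  4   0   0   9   9  13  13  13  19  19
  5   0   0   9   9  13  13  13  19  19
  6   0   0   9   9  13  13  13  19  19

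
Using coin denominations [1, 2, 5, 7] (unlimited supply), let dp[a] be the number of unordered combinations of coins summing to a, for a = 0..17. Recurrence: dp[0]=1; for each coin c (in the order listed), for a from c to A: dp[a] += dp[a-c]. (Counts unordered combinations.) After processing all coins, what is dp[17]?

34

after  coin     0     1     2     3     4     5     6     7     8     9    10    11    12    13    14    15    16    17
          1     1     1     1     1     1     1     1     1     1     1     1     1     1     1     1     1     1     1
          2     1     1     2     2     3     3     4     4     5     5     6     6     7     7     8     8     9     9
          5     1     1     2     2     3     4     5     6     7     8    10    11    13    14    16    18    20    22
          7     1     1     2     2     3     4     5     7     8    10    12    14    17    19    23    26    30    34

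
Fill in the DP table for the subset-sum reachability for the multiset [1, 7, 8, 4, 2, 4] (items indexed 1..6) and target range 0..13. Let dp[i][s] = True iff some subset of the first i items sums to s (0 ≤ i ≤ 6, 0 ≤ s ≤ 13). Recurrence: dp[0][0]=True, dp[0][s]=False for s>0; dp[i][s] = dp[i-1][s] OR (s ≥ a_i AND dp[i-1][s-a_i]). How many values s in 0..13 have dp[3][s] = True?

i\s   0   1   2   3   4   5   6   7   8   9  10  11  12  13
  0   T   F   F   F   F   F   F   F   F   F   F   F   F   F
  1   T   T   F   F   F   F   F   F   F   F   F   F   F   F
  2   T   T   F   F   F   F   F   T   T   F   F   F   F   F
  3   T   T   F   F   F   F   F   T   T   T   F   F   F   F
  4   T   T   F   F   T   T   F   T   T   T   F   T   T   T
  5   T   T   T   T   T   T   T   T   T   T   T   T   T   T
  6   T   T   T   T   T   T   T   T   T   T   T   T   T   T

5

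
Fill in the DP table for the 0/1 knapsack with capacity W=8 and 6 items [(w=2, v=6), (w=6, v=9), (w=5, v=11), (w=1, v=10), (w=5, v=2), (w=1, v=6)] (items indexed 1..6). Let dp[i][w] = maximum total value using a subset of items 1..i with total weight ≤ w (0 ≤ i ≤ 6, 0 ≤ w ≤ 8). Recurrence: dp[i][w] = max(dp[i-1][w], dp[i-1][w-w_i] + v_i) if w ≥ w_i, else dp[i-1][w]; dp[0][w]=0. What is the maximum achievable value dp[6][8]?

i\w   0   1   2   3   4   5   6   7   8
  0   0   0   0   0   0   0   0   0   0
  1   0   0   6   6   6   6   6   6   6
  2   0   0   6   6   6   6   9   9  15
  3   0   0   6   6   6  11  11  17  17
  4   0  10  10  16  16  16  21  21  27
  5   0  10  10  16  16  16  21  21  27
  6   0  10  16  16  22  22  22  27  27

27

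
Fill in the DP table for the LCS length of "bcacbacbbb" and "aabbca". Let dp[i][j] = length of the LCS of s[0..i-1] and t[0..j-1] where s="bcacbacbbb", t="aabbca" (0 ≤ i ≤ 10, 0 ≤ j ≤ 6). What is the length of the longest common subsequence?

   ''  a  a  b  b  c  a
''  0  0  0  0  0  0  0
 b  0  0  0  1  1  1  1
 c  0  0  0  1  1  2  2
 a  0  1  1  1  1  2  3
 c  0  1  1  1  1  2  3
 b  0  1  1  2  2  2  3
 a  0  1  2  2  2  2  3
 c  0  1  2  2  2  3  3
 b  0  1  2  3  3  3  3
 b  0  1  2  3  4  4  4
 b  0  1  2  3  4  4  4

4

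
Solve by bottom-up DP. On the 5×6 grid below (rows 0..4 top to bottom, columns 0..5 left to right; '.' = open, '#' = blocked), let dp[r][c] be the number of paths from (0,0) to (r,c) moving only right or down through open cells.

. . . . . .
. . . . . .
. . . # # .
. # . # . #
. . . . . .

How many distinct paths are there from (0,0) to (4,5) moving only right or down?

7

r\c   0   1   2   3   4   5
  0   1   1   1   1   1   1
  1   1   2   3   4   5   6
  2   1   3   6   0   0   6
  3   1   0   6   0   0   0
  4   1   1   7   7   7   7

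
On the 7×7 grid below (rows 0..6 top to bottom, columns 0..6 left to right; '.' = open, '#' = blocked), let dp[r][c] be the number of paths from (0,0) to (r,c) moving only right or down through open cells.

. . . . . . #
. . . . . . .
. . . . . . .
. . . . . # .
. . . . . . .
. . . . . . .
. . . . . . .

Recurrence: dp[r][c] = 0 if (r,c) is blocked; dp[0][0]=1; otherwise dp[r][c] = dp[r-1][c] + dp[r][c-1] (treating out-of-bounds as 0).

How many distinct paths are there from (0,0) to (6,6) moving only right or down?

699

r\c   0   1   2   3   4   5   6
  0   1   1   1   1   1   1   0
  1   1   2   3   4   5   6   6
  2   1   3   6  10  15  21  27
  3   1   4  10  20  35   0  27
  4   1   5  15  35  70  70  97
  5   1   6  21  56 126 196 293
  6   1   7  28  84 210 406 699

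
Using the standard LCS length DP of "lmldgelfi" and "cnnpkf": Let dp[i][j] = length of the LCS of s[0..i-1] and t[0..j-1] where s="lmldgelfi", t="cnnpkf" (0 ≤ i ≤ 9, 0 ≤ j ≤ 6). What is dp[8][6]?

1

   ''  c  n  n  p  k  f
''  0  0  0  0  0  0  0
 l  0  0  0  0  0  0  0
 m  0  0  0  0  0  0  0
 l  0  0  0  0  0  0  0
 d  0  0  0  0  0  0  0
 g  0  0  0  0  0  0  0
 e  0  0  0  0  0  0  0
 l  0  0  0  0  0  0  0
 f  0  0  0  0  0  0  1
 i  0  0  0  0  0  0  1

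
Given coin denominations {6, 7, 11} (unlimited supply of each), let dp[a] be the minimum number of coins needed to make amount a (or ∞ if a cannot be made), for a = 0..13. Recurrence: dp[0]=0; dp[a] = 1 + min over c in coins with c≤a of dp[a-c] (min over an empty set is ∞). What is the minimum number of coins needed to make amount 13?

2

 a  0  1  2  3  4  5  6  7  8  9 10 11 12 13
dp  0  -  -  -  -  -  1  1  -  -  -  1  2  2
(- denotes ∞ / unreachable)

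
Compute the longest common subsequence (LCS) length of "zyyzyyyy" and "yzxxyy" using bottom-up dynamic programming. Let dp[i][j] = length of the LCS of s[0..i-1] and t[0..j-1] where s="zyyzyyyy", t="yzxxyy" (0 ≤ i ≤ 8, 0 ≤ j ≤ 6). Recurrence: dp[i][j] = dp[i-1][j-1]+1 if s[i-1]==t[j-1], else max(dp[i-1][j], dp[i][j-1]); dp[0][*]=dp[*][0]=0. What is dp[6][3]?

2

   ''  y  z  x  x  y  y
''  0  0  0  0  0  0  0
 z  0  0  1  1  1  1  1
 y  0  1  1  1  1  2  2
 y  0  1  1  1  1  2  3
 z  0  1  2  2  2  2  3
 y  0  1  2  2  2  3  3
 y  0  1  2  2  2  3  4
 y  0  1  2  2  2  3  4
 y  0  1  2  2  2  3  4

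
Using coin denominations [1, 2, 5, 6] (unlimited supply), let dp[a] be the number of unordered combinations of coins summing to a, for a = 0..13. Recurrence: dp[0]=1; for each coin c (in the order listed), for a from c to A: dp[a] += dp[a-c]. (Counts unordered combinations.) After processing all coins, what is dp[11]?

15

after  coin     0     1     2     3     4     5     6     7     8     9    10    11    12    13
          1     1     1     1     1     1     1     1     1     1     1     1     1     1     1
          2     1     1     2     2     3     3     4     4     5     5     6     6     7     7
          5     1     1     2     2     3     4     5     6     7     8    10    11    13    14
          6     1     1     2     2     3     4     6     7     9    10    13    15    19    21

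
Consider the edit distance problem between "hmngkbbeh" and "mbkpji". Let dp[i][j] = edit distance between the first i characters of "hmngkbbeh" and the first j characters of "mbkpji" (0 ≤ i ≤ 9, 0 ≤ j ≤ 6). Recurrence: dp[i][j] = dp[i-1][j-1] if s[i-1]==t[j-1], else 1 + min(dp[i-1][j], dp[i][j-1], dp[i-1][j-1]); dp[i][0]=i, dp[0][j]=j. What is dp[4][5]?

   ''  m  b  k  p  j  i
''  0  1  2  3  4  5  6
 h  1  1  2  3  4  5  6
 m  2  1  2  3  4  5  6
 n  3  2  2  3  4  5  6
 g  4  3  3  3  4  5  6
 k  5  4  4  3  4  5  6
 b  6  5  4  4  4  5  6
 b  7  6  5  5  5  5  6
 e  8  7  6  6  6  6  6
 h  9  8  7  7  7  7  7

5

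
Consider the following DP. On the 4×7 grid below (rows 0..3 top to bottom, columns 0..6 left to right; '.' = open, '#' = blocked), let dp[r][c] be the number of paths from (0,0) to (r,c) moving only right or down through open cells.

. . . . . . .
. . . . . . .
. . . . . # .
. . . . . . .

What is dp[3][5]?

35

r\c   0   1   2   3   4   5   6
  0   1   1   1   1   1   1   1
  1   1   2   3   4   5   6   7
  2   1   3   6  10  15   0   7
  3   1   4  10  20  35  35  42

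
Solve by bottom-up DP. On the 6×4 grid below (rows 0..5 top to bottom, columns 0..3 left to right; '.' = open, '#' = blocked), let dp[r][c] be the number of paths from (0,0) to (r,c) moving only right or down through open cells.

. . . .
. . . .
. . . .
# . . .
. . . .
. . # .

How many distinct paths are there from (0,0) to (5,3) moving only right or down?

31

r\c   0   1   2   3
  0   1   1   1   1
  1   1   2   3   4
  2   1   3   6  10
  3   0   3   9  19
  4   0   3  12  31
  5   0   3   0  31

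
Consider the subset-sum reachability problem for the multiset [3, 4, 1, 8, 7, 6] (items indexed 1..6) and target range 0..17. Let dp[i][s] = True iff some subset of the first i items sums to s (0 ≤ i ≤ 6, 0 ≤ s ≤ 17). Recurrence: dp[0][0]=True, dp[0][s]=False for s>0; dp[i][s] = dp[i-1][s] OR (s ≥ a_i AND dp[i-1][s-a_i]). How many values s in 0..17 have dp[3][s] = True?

7

i\s   0   1   2   3   4   5   6   7   8   9  10  11  12  13  14  15  16  17
  0   T   F   F   F   F   F   F   F   F   F   F   F   F   F   F   F   F   F
  1   T   F   F   T   F   F   F   F   F   F   F   F   F   F   F   F   F   F
  2   T   F   F   T   T   F   F   T   F   F   F   F   F   F   F   F   F   F
  3   T   T   F   T   T   T   F   T   T   F   F   F   F   F   F   F   F   F
  4   T   T   F   T   T   T   F   T   T   T   F   T   T   T   F   T   T   F
  5   T   T   F   T   T   T   F   T   T   T   T   T   T   T   T   T   T   F
  6   T   T   F   T   T   T   T   T   T   T   T   T   T   T   T   T   T   T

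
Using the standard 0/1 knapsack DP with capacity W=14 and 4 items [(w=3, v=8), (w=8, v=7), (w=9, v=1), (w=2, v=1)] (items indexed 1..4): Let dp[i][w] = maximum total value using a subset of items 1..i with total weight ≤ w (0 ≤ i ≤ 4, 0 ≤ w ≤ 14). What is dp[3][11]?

15

i\w   0   1   2   3   4   5   6   7   8   9  10  11  12  13  14
  0   0   0   0   0   0   0   0   0   0   0   0   0   0   0   0
  1   0   0   0   8   8   8   8   8   8   8   8   8   8   8   8
  2   0   0   0   8   8   8   8   8   8   8   8  15  15  15  15
  3   0   0   0   8   8   8   8   8   8   8   8  15  15  15  15
  4   0   0   1   8   8   9   9   9   9   9   9  15  15  16  16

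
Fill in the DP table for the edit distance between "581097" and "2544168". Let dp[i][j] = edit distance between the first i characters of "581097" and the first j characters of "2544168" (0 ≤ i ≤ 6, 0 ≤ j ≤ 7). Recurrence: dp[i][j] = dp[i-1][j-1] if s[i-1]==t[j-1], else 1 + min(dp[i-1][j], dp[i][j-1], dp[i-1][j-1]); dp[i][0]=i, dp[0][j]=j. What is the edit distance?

   ''  2  5  4  4  1  6  8
''  0  1  2  3  4  5  6  7
 5  1  1  1  2  3  4  5  6
 8  2  2  2  2  3  4  5  5
 1  3  3  3  3  3  3  4  5
 0  4  4  4  4  4  4  4  5
 9  5  5  5  5  5  5  5  5
 7  6  6  6  6  6  6  6  6

6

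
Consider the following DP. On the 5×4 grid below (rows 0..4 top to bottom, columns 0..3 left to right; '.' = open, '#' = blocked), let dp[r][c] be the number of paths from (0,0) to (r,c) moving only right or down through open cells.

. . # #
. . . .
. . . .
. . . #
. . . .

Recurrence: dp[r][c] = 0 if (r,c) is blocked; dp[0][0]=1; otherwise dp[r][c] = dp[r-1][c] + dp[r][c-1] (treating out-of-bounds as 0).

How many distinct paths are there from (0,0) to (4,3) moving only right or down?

14

r\c   0   1   2   3
  0   1   1   0   0
  1   1   2   2   2
  2   1   3   5   7
  3   1   4   9   0
  4   1   5  14  14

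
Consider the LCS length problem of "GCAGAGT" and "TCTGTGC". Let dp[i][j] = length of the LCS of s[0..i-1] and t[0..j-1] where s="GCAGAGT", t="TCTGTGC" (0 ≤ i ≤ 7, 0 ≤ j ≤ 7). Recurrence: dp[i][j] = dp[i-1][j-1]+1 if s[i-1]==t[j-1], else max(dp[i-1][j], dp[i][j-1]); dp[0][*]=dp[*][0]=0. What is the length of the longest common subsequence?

3

   ''  T  C  T  G  T  G  C
''  0  0  0  0  0  0  0  0
 G  0  0  0  0  1  1  1  1
 C  0  0  1  1  1  1  1  2
 A  0  0  1  1  1  1  1  2
 G  0  0  1  1  2  2  2  2
 A  0  0  1  1  2  2  2  2
 G  0  0  1  1  2  2  3  3
 T  0  1  1  2  2  3  3  3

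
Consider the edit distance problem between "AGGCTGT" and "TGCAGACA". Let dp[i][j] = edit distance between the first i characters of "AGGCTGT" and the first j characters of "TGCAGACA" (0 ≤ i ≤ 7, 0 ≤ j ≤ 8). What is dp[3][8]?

   ''  T  G  C  A  G  A  C  A
''  0  1  2  3  4  5  6  7  8
 A  1  1  2  3  3  4  5  6  7
 G  2  2  1  2  3  3  4  5  6
 G  3  3  2  2  3  3  4  5  6
 C  4  4  3  2  3  4  4  4  5
 T  5  4  4  3  3  4  5  5  5
 G  6  5  4  4  4  3  4  5  6
 T  7  6  5  5  5  4  4  5  6

6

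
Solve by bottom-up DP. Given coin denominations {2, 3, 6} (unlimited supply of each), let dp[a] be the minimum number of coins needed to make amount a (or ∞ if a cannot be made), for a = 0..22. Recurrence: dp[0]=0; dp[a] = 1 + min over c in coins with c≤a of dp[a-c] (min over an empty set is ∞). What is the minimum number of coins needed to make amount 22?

 a  0  1  2  3  4  5  6  7  8  9 10 11 12 13 14 15 16 17 18 19 20 21 22
dp  0  -  1  1  2  2  1  3  2  2  3  3  2  4  3  3  4  4  3  5  4  4  5
(- denotes ∞ / unreachable)

5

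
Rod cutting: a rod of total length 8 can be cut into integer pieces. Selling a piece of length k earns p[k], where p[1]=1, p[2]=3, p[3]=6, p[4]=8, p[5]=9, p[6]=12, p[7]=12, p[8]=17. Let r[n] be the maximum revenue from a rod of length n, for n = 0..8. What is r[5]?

9

   n    0    1    2    3    4    5    6    7    8
r[n]    0    1    3    6    8    9   12   14   17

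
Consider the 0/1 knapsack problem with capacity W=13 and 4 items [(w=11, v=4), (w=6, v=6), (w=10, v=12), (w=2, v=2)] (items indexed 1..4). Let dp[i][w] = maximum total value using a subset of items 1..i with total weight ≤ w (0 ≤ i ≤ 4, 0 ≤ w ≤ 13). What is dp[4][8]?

8

i\w   0   1   2   3   4   5   6   7   8   9  10  11  12  13
  0   0   0   0   0   0   0   0   0   0   0   0   0   0   0
  1   0   0   0   0   0   0   0   0   0   0   0   4   4   4
  2   0   0   0   0   0   0   6   6   6   6   6   6   6   6
  3   0   0   0   0   0   0   6   6   6   6  12  12  12  12
  4   0   0   2   2   2   2   6   6   8   8  12  12  14  14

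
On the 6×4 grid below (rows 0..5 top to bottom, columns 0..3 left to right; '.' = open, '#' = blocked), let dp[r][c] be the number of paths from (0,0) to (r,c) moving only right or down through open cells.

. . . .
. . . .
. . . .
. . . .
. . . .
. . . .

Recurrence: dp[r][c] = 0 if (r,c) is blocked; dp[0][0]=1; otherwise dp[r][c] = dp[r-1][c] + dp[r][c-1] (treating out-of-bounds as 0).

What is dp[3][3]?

r\c   0   1   2   3
  0   1   1   1   1
  1   1   2   3   4
  2   1   3   6  10
  3   1   4  10  20
  4   1   5  15  35
  5   1   6  21  56

20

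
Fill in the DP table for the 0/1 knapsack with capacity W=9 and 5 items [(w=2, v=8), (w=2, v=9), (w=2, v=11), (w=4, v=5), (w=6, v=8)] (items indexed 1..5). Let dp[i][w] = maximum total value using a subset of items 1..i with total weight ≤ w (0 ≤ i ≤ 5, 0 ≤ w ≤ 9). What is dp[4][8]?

28

i\w   0   1   2   3   4   5   6   7   8   9
  0   0   0   0   0   0   0   0   0   0   0
  1   0   0   8   8   8   8   8   8   8   8
  2   0   0   9   9  17  17  17  17  17  17
  3   0   0  11  11  20  20  28  28  28  28
  4   0   0  11  11  20  20  28  28  28  28
  5   0   0  11  11  20  20  28  28  28  28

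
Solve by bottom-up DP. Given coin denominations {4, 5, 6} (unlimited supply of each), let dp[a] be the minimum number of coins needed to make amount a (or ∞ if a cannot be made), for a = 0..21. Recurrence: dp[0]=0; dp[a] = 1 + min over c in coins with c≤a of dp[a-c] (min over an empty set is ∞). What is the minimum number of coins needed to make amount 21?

 a  0  1  2  3  4  5  6  7  8  9 10 11 12 13 14 15 16 17 18 19 20 21
dp  0  -  -  -  1  1  1  -  2  2  2  2  2  3  3  3  3  3  3  4  4  4
(- denotes ∞ / unreachable)

4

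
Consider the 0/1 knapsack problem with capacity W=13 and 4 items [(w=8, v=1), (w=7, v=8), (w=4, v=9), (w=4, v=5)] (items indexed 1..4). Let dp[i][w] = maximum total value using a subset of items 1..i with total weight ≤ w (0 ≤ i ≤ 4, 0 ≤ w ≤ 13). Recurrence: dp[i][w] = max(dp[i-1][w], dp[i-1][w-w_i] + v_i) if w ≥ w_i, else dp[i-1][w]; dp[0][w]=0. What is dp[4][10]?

i\w   0   1   2   3   4   5   6   7   8   9  10  11  12  13
  0   0   0   0   0   0   0   0   0   0   0   0   0   0   0
  1   0   0   0   0   0   0   0   0   1   1   1   1   1   1
  2   0   0   0   0   0   0   0   8   8   8   8   8   8   8
  3   0   0   0   0   9   9   9   9   9   9   9  17  17  17
  4   0   0   0   0   9   9   9   9  14  14  14  17  17  17

14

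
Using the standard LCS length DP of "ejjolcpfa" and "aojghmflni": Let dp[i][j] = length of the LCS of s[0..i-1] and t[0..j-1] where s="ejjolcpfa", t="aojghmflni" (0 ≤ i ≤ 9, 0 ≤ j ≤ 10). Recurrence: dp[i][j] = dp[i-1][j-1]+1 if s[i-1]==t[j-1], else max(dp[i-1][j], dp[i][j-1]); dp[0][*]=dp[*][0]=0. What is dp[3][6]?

1

   ''  a  o  j  g  h  m  f  l  n  i
''  0  0  0  0  0  0  0  0  0  0  0
 e  0  0  0  0  0  0  0  0  0  0  0
 j  0  0  0  1  1  1  1  1  1  1  1
 j  0  0  0  1  1  1  1  1  1  1  1
 o  0  0  1  1  1  1  1  1  1  1  1
 l  0  0  1  1  1  1  1  1  2  2  2
 c  0  0  1  1  1  1  1  1  2  2  2
 p  0  0  1  1  1  1  1  1  2  2  2
 f  0  0  1  1  1  1  1  2  2  2  2
 a  0  1  1  1  1  1  1  2  2  2  2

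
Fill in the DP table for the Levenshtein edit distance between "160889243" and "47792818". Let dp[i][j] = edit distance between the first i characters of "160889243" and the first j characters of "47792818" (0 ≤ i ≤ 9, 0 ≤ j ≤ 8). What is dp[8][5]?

   ''  4  7  7  9  2  8  1  8
''  0  1  2  3  4  5  6  7  8
 1  1  1  2  3  4  5  6  6  7
 6  2  2  2  3  4  5  6  7  7
 0  3  3  3  3  4  5  6  7  8
 8  4  4  4  4  4  5  5  6  7
 8  5  5  5  5  5  5  5  6  6
 9  6  6  6  6  5  6  6  6  7
 2  7  7  7  7  6  5  6  7  7
 4  8  7  8  8  7  6  6  7  8
 3  9  8  8  9  8  7  7  7  8

6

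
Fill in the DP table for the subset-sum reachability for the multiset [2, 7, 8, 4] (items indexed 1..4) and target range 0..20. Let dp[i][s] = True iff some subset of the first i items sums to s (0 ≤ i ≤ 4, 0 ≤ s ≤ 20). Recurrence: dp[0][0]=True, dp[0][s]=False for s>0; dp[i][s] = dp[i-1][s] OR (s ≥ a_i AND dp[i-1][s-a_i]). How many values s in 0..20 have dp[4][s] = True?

i\s   0   1   2   3   4   5   6   7   8   9  10  11  12  13  14  15  16  17  18  19  20
  0   T   F   F   F   F   F   F   F   F   F   F   F   F   F   F   F   F   F   F   F   F
  1   T   F   T   F   F   F   F   F   F   F   F   F   F   F   F   F   F   F   F   F   F
  2   T   F   T   F   F   F   F   T   F   T   F   F   F   F   F   F   F   F   F   F   F
  3   T   F   T   F   F   F   F   T   T   T   T   F   F   F   F   T   F   T   F   F   F
  4   T   F   T   F   T   F   T   T   T   T   T   T   T   T   T   T   F   T   F   T   F

15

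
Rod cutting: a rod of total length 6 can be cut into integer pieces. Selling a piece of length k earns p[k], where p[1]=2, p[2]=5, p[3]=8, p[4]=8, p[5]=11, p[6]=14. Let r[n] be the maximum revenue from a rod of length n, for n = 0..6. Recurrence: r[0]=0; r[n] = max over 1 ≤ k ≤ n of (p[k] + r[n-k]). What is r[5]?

   n    0    1    2    3    4    5    6
r[n]    0    2    5    8   10   13   16

13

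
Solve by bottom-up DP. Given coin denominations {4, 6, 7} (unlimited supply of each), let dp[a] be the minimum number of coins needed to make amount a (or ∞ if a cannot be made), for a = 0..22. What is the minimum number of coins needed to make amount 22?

4

 a  0  1  2  3  4  5  6  7  8  9 10 11 12 13 14 15 16 17 18 19 20 21 22
dp  0  -  -  -  1  -  1  1  2  -  2  2  2  2  2  3  3  3  3  3  3  3  4
(- denotes ∞ / unreachable)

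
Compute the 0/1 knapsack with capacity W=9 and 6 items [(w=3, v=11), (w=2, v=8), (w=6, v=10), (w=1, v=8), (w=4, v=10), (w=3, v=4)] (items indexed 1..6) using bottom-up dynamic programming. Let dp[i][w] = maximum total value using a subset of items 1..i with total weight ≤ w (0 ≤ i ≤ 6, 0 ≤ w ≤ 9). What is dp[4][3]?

16

i\w   0   1   2   3   4   5   6   7   8   9
  0   0   0   0   0   0   0   0   0   0   0
  1   0   0   0  11  11  11  11  11  11  11
  2   0   0   8  11  11  19  19  19  19  19
  3   0   0   8  11  11  19  19  19  19  21
  4   0   8   8  16  19  19  27  27  27  27
  5   0   8   8  16  19  19  27  27  29  29
  6   0   8   8  16  19  19  27  27  29  31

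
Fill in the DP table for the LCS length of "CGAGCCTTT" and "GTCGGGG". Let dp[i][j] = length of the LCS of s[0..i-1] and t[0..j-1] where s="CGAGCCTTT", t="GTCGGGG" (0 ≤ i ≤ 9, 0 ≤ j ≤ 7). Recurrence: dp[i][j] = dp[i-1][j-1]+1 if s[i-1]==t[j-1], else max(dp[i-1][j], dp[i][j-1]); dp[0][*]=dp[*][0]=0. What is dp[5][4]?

2

   ''  G  T  C  G  G  G  G
''  0  0  0  0  0  0  0  0
 C  0  0  0  1  1  1  1  1
 G  0  1  1  1  2  2  2  2
 A  0  1  1  1  2  2  2  2
 G  0  1  1  1  2  3  3  3
 C  0  1  1  2  2  3  3  3
 C  0  1  1  2  2  3  3  3
 T  0  1  2  2  2  3  3  3
 T  0  1  2  2  2  3  3  3
 T  0  1  2  2  2  3  3  3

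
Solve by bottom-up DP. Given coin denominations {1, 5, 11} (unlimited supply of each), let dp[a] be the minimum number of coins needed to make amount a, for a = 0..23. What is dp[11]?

1

 a  0  1  2  3  4  5  6  7  8  9 10 11 12 13 14 15 16 17 18 19 20 21 22 23
dp  0  1  2  3  4  1  2  3  4  5  2  1  2  3  4  3  2  3  4  5  4  3  2  3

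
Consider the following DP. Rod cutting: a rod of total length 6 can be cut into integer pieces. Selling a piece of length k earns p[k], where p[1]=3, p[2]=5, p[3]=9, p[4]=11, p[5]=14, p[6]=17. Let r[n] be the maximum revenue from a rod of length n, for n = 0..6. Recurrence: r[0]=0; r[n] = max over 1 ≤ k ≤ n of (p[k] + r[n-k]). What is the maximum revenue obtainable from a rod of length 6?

18

   n    0    1    2    3    4    5    6
r[n]    0    3    6    9   12   15   18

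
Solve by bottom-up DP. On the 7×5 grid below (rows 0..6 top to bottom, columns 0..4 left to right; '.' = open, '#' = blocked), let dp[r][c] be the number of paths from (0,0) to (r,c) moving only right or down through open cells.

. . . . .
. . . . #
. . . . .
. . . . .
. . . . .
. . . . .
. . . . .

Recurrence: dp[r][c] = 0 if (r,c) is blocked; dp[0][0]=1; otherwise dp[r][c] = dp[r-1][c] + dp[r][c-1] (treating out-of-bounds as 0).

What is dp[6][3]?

84

r\c   0   1   2   3   4
  0   1   1   1   1   1
  1   1   2   3   4   0
  2   1   3   6  10  10
  3   1   4  10  20  30
  4   1   5  15  35  65
  5   1   6  21  56 121
  6   1   7  28  84 205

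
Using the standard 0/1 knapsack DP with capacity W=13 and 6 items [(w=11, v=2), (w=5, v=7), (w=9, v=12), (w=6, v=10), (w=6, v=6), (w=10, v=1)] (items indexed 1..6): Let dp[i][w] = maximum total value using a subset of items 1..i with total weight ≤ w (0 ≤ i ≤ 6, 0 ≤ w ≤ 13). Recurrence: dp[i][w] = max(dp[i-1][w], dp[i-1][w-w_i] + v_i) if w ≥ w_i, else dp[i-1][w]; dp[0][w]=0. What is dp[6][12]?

i\w   0   1   2   3   4   5   6   7   8   9  10  11  12  13
  0   0   0   0   0   0   0   0   0   0   0   0   0   0   0
  1   0   0   0   0   0   0   0   0   0   0   0   2   2   2
  2   0   0   0   0   0   7   7   7   7   7   7   7   7   7
  3   0   0   0   0   0   7   7   7   7  12  12  12  12  12
  4   0   0   0   0   0   7  10  10  10  12  12  17  17  17
  5   0   0   0   0   0   7  10  10  10  12  12  17  17  17
  6   0   0   0   0   0   7  10  10  10  12  12  17  17  17

17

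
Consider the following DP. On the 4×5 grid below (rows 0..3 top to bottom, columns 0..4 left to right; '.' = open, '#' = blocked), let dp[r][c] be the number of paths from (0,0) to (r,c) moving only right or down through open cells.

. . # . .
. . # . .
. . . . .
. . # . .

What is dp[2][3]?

r\c   0   1   2   3   4
  0   1   1   0   0   0
  1   1   2   0   0   0
  2   1   3   3   3   3
  3   1   4   0   3   6

3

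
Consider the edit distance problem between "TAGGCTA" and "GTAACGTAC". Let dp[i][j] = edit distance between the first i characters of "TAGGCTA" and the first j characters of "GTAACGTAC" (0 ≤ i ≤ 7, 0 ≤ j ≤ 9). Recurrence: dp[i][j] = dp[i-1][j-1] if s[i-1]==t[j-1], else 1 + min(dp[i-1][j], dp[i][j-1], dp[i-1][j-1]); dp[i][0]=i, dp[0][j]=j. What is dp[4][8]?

5

   ''  G  T  A  A  C  G  T  A  C
''  0  1  2  3  4  5  6  7  8  9
 T  1  1  1  2  3  4  5  6  7  8
 A  2  2  2  1  2  3  4  5  6  7
 G  3  2  3  2  2  3  3  4  5  6
 G  4  3  3  3  3  3  3  4  5  6
 C  5  4  4  4  4  3  4  4  5  5
 T  6  5  4  5  5  4  4  4  5  6
 A  7  6  5  4  5  5  5  5  4  5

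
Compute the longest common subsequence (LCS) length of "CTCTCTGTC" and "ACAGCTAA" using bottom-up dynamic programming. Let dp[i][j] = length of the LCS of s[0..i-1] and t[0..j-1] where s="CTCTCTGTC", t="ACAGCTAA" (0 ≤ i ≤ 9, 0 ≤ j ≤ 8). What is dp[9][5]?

   ''  A  C  A  G  C  T  A  A
''  0  0  0  0  0  0  0  0  0
 C  0  0  1  1  1  1  1  1  1
 T  0  0  1  1  1  1  2  2  2
 C  0  0  1  1  1  2  2  2  2
 T  0  0  1  1  1  2  3  3  3
 C  0  0  1  1  1  2  3  3  3
 T  0  0  1  1  1  2  3  3  3
 G  0  0  1  1  2  2  3  3  3
 T  0  0  1  1  2  2  3  3  3
 C  0  0  1  1  2  3  3  3  3

3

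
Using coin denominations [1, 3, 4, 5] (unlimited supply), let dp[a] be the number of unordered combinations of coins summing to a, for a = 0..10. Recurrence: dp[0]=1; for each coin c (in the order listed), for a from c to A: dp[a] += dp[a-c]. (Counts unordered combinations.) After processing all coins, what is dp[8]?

8

after  coin     0     1     2     3     4     5     6     7     8     9    10
          1     1     1     1     1     1     1     1     1     1     1     1
          3     1     1     1     2     2     2     3     3     3     4     4
          4     1     1     1     2     3     3     4     5     6     7     8
          5     1     1     1     2     3     4     5     6     8    10    12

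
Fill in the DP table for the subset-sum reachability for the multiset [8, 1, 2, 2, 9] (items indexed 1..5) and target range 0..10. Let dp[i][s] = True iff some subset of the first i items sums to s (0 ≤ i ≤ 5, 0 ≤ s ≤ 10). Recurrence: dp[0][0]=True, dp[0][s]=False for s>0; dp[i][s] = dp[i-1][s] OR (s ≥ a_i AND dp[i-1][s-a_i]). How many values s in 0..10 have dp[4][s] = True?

i\s   0   1   2   3   4   5   6   7   8   9  10
  0   T   F   F   F   F   F   F   F   F   F   F
  1   T   F   F   F   F   F   F   F   T   F   F
  2   T   T   F   F   F   F   F   F   T   T   F
  3   T   T   T   T   F   F   F   F   T   T   T
  4   T   T   T   T   T   T   F   F   T   T   T
  5   T   T   T   T   T   T   F   F   T   T   T

9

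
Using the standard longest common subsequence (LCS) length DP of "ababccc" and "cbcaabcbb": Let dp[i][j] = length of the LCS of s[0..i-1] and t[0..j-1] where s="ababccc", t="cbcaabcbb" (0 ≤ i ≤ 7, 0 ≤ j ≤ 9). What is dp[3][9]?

   ''  c  b  c  a  a  b  c  b  b
''  0  0  0  0  0  0  0  0  0  0
 a  0  0  0  0  1  1  1  1  1  1
 b  0  0  1  1  1  1  2  2  2  2
 a  0  0  1  1  2  2  2  2  2  2
 b  0  0  1  1  2  2  3  3  3  3
 c  0  1  1  2  2  2  3  4  4  4
 c  0  1  1  2  2  2  3  4  4  4
 c  0  1  1  2  2  2  3  4  4  4

2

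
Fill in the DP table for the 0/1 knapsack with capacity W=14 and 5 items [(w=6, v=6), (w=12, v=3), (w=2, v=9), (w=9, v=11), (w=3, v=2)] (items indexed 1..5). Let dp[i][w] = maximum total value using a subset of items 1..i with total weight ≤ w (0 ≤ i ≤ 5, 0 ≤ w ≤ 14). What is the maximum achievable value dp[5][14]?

i\w   0   1   2   3   4   5   6   7   8   9  10  11  12  13  14
  0   0   0   0   0   0   0   0   0   0   0   0   0   0   0   0
  1   0   0   0   0   0   0   6   6   6   6   6   6   6   6   6
  2   0   0   0   0   0   0   6   6   6   6   6   6   6   6   6
  3   0   0   9   9   9   9   9   9  15  15  15  15  15  15  15
  4   0   0   9   9   9   9   9   9  15  15  15  20  20  20  20
  5   0   0   9   9   9  11  11  11  15  15  15  20  20  20  22

22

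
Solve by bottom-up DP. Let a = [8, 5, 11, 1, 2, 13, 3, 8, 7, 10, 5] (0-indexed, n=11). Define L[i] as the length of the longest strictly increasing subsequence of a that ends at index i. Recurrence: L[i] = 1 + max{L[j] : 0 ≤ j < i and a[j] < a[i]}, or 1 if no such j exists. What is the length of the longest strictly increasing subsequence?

5

   i    0    1    2    3    4    5    6    7    8    9   10
a[i]    8    5   11    1    2   13    3    8    7   10    5
L[i]    1    1    2    1    2    3    3    4    4    5    4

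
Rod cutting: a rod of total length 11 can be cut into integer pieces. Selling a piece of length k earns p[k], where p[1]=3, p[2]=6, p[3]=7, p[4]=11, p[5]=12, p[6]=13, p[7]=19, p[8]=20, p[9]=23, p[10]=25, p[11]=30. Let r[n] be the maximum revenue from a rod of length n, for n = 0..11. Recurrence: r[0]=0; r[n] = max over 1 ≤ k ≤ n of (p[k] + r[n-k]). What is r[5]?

15

   n    0    1    2    3    4    5    6    7    8    9   10   11
r[n]    0    3    6    9   12   15   18   21   24   27   30   33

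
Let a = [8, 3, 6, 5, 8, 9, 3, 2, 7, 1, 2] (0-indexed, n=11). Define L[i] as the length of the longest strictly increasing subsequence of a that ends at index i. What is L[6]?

1

   i    0    1    2    3    4    5    6    7    8    9   10
a[i]    8    3    6    5    8    9    3    2    7    1    2
L[i]    1    1    2    2    3    4    1    1    3    1    2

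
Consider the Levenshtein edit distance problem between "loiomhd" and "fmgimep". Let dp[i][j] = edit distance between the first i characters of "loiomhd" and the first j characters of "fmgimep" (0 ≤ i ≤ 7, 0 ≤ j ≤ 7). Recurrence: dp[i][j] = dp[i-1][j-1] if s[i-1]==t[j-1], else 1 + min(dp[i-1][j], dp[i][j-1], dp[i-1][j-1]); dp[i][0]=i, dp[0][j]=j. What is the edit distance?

   ''  f  m  g  i  m  e  p
''  0  1  2  3  4  5  6  7
 l  1  1  2  3  4  5  6  7
 o  2  2  2  3  4  5  6  7
 i  3  3  3  3  3  4  5  6
 o  4  4  4  4  4  4  5  6
 m  5  5  4  5  5  4  5  6
 h  6  6  5  5  6  5  5  6
 d  7  7  6  6  6  6  6  6

6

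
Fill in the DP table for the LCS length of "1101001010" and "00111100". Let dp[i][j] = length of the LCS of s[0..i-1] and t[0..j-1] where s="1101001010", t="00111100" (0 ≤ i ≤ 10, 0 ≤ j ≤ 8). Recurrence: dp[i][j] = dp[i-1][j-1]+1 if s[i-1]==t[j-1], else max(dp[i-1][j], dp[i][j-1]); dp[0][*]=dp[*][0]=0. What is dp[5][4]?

   ''  0  0  1  1  1  1  0  0
''  0  0  0  0  0  0  0  0  0
 1  0  0  0  1  1  1  1  1  1
 1  0  0  0  1  2  2  2  2  2
 0  0  1  1  1  2  2  2  3  3
 1  0  1  1  2  2  3  3  3  3
 0  0  1  2  2  2  3  3  4  4
 0  0  1  2  2  2  3  3  4  5
 1  0  1  2  3  3  3  4  4  5
 0  0  1  2  3  3  3  4  5  5
 1  0  1  2  3  4  4  4  5  5
 0  0  1  2  3  4  4  4  5  6

2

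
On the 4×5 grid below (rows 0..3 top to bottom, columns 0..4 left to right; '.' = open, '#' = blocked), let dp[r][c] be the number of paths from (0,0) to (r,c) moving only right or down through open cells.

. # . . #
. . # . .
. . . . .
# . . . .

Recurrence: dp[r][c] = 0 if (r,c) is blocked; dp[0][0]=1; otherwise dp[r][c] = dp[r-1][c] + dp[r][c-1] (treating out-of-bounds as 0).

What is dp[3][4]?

8

r\c   0   1   2   3   4
  0   1   0   0   0   0
  1   1   1   0   0   0
  2   1   2   2   2   2
  3   0   2   4   6   8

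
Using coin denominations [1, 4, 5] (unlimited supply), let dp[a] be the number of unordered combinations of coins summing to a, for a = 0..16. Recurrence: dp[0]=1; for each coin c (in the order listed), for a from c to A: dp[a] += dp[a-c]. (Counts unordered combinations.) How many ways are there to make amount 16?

11

after  coin     0     1     2     3     4     5     6     7     8     9    10    11    12    13    14    15    16
          1     1     1     1     1     1     1     1     1     1     1     1     1     1     1     1     1     1
          4     1     1     1     1     2     2     2     2     3     3     3     3     4     4     4     4     5
          5     1     1     1     1     2     3     3     3     4     5     6     6     7     8     9    10    11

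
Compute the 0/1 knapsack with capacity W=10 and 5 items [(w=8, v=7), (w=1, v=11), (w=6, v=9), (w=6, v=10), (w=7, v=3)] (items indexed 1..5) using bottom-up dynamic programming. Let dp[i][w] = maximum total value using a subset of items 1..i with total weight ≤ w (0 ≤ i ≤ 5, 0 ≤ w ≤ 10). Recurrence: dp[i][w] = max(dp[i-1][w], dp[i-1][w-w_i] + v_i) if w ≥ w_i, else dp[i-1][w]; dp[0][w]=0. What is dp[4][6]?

i\w   0   1   2   3   4   5   6   7   8   9  10
  0   0   0   0   0   0   0   0   0   0   0   0
  1   0   0   0   0   0   0   0   0   7   7   7
  2   0  11  11  11  11  11  11  11  11  18  18
  3   0  11  11  11  11  11  11  20  20  20  20
  4   0  11  11  11  11  11  11  21  21  21  21
  5   0  11  11  11  11  11  11  21  21  21  21

11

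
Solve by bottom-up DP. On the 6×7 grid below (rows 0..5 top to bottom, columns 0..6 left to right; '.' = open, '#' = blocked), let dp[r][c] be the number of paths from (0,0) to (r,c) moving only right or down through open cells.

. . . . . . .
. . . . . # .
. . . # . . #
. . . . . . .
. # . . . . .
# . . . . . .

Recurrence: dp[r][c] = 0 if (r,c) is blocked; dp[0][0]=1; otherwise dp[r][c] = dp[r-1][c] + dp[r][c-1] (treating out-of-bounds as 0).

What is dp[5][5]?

120

r\c   0   1   2   3   4   5   6
  0   1   1   1   1   1   1   1
  1   1   2   3   4   5   0   1
  2   1   3   6   0   5   5   0
  3   1   4  10  10  15  20  20
  4   1   0  10  20  35  55  75
  5   0   0  10  30  65 120 195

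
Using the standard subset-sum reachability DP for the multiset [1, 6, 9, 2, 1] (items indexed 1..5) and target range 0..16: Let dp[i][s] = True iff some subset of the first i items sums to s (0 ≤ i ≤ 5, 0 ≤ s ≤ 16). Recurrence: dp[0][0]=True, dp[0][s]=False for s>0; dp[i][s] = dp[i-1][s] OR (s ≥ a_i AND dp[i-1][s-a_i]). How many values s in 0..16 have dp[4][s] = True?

13

i\s   0   1   2   3   4   5   6   7   8   9  10  11  12  13  14  15  16
  0   T   F   F   F   F   F   F   F   F   F   F   F   F   F   F   F   F
  1   T   T   F   F   F   F   F   F   F   F   F   F   F   F   F   F   F
  2   T   T   F   F   F   F   T   T   F   F   F   F   F   F   F   F   F
  3   T   T   F   F   F   F   T   T   F   T   T   F   F   F   F   T   T
  4   T   T   T   T   F   F   T   T   T   T   T   T   T   F   F   T   T
  5   T   T   T   T   T   F   T   T   T   T   T   T   T   T   F   T   T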